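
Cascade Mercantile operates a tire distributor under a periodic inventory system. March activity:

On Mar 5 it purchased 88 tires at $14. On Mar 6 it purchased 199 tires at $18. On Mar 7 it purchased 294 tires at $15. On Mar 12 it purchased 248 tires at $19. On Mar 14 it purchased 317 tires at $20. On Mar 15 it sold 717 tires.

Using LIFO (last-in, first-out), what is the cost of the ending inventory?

Mar 15, 717 sold [LIFO — newest first]: 317 @ $20 + 248 @ $19 + 152 @ $15 = $13,332
Ending inventory: 88 @ $14 + 199 @ $18 + 142 @ $15 = $6,944

Ending inventory = $6,944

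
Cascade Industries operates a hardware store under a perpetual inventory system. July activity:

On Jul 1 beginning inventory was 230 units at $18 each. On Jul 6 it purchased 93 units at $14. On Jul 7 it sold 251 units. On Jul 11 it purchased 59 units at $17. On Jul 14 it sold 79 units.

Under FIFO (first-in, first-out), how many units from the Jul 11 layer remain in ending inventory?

52

Jul 7, 251 sold [FIFO — oldest first]: 230 @ $18 + 21 @ $14 = $4,434
Jul 14, 79 sold [FIFO — oldest first]: 72 @ $14 + 7 @ $17 = $1,127
Total COGS = $4,434 + $1,127 = $5,561
Ending inventory: 52 @ $17 = $884
Check: goods available $6,445 = COGS $5,561 + ending $884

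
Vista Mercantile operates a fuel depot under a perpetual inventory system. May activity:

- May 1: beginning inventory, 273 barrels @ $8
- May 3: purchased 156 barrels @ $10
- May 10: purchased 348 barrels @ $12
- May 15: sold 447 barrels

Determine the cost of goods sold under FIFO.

May 15, 447 sold [FIFO — oldest first]: 273 @ $8 + 156 @ $10 + 18 @ $12 = $3,960
Ending inventory: 330 @ $12 = $3,960
Check: goods available $7,920 = COGS $3,960 + ending $3,960

COGS = $3,960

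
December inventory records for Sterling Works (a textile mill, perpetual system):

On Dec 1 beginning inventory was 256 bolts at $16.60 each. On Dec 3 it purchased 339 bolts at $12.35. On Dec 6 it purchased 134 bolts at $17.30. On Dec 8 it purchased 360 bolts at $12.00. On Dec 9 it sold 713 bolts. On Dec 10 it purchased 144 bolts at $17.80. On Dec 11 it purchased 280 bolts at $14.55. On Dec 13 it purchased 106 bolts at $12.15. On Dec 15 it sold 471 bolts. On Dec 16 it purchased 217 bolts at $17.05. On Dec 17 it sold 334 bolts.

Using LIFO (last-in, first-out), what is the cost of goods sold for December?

Dec 9, 713 sold [LIFO — newest first]: 360 @ $12.00 + 134 @ $17.30 + 219 @ $12.35 = $9,342.85
Dec 15, 471 sold [LIFO — newest first]: 106 @ $12.15 + 280 @ $14.55 + 85 @ $17.80 = $6,874.90
Dec 17, 334 sold [LIFO — newest first]: 217 @ $17.05 + 59 @ $17.80 + 58 @ $12.35 = $5,466.35
Total COGS = $9,342.85 + $6,874.90 + $5,466.35 = $21,684.10
Ending inventory: 256 @ $16.60 + 62 @ $12.35 = $5,015.30
Check: goods available $26,699.40 = COGS $21,684.10 + ending $5,015.30

COGS = $21,684.10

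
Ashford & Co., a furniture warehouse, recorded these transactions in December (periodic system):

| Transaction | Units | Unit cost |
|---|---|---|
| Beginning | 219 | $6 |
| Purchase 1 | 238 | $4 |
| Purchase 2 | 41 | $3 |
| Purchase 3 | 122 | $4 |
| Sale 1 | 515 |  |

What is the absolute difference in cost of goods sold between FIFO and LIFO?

$210

FIFO COGS: 219 @ $6 + 238 @ $4 + 41 @ $3 + 17 @ $4 = $2,457
LIFO COGS: 122 @ $4 + 41 @ $3 + 238 @ $4 + 114 @ $6 = $2,247
Difference = |$2,457 − $2,247| = $210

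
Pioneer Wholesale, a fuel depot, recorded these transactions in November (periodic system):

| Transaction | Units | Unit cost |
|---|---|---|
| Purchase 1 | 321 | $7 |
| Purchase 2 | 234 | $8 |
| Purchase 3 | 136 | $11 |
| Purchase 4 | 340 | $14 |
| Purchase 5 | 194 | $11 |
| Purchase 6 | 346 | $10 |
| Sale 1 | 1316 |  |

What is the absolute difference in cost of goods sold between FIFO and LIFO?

$765

FIFO COGS: 321 @ $7 + 234 @ $8 + 136 @ $11 + 340 @ $14 + 194 @ $11 + 91 @ $10 = $13,419
LIFO COGS: 346 @ $10 + 194 @ $11 + 340 @ $14 + 136 @ $11 + 234 @ $8 + 66 @ $7 = $14,184
Difference = |$13,419 − $14,184| = $765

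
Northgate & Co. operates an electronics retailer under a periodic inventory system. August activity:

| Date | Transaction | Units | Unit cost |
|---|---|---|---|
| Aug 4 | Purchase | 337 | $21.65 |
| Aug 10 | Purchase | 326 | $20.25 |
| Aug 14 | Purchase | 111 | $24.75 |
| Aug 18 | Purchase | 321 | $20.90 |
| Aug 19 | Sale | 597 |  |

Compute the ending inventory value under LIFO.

Aug 19, 597 sold [LIFO — newest first]: 321 @ $20.90 + 111 @ $24.75 + 165 @ $20.25 = $12,797.40
Ending inventory: 337 @ $21.65 + 161 @ $20.25 = $10,556.30

Ending inventory = $10,556.30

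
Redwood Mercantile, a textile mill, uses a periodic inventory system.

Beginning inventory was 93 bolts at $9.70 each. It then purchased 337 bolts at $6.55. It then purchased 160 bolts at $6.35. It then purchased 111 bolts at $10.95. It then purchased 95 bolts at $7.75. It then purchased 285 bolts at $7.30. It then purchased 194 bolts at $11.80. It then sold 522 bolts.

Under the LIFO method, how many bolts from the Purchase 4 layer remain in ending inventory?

52

Sale 1 (522) [LIFO — newest first]: 194 @ $11.80 + 285 @ $7.30 + 43 @ $7.75 = $4,702.95
Ending inventory: 93 @ $9.70 + 337 @ $6.55 + 160 @ $6.35 + 111 @ $10.95 + 52 @ $7.75 = $5,743.90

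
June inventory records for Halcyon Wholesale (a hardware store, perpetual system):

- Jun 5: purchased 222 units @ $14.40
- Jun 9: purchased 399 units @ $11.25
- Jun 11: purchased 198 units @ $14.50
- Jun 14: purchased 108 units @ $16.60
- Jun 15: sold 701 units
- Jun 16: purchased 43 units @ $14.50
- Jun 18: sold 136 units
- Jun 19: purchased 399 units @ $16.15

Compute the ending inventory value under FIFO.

Ending inventory = $8,561.35

Jun 15, 701 sold [FIFO — oldest first]: 222 @ $14.40 + 399 @ $11.25 + 80 @ $14.50 = $8,845.55
Jun 18, 136 sold [FIFO — oldest first]: 118 @ $14.50 + 18 @ $16.60 = $2,009.80
Total COGS = $8,845.55 + $2,009.80 = $10,855.35
Ending inventory: 90 @ $16.60 + 43 @ $14.50 + 399 @ $16.15 = $8,561.35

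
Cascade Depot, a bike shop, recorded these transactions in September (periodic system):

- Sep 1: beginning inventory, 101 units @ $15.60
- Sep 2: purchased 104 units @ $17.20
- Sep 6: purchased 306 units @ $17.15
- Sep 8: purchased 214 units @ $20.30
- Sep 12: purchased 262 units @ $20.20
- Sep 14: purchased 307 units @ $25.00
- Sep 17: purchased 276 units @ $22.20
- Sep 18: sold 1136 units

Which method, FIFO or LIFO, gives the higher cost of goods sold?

FIFO COGS: 101 @ $15.60 + 104 @ $17.20 + 306 @ $17.15 + 214 @ $20.30 + 262 @ $20.20 + 149 @ $25.00 = $21,973.90
LIFO COGS: 276 @ $22.20 + 307 @ $25.00 + 262 @ $20.20 + 214 @ $20.30 + 77 @ $17.15 = $24,759.35

LIFO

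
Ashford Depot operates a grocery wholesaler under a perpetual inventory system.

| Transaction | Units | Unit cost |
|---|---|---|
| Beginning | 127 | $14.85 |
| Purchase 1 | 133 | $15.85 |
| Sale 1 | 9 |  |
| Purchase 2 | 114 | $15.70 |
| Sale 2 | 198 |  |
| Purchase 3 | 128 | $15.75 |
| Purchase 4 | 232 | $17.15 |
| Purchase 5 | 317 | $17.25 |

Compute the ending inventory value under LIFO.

Ending inventory = $13,983.00

Sale 1 (9) [LIFO — newest first]: 9 @ $15.85 = $142.65
Sale 2 (198) [LIFO — newest first]: 114 @ $15.70 + 84 @ $15.85 = $3,121.20
Total COGS = $142.65 + $3,121.20 = $3,263.85
Ending inventory: 127 @ $14.85 + 40 @ $15.85 + 128 @ $15.75 + 232 @ $17.15 + 317 @ $17.25 = $13,983.00
Check: goods available $17,246.85 = COGS $3,263.85 + ending $13,983.00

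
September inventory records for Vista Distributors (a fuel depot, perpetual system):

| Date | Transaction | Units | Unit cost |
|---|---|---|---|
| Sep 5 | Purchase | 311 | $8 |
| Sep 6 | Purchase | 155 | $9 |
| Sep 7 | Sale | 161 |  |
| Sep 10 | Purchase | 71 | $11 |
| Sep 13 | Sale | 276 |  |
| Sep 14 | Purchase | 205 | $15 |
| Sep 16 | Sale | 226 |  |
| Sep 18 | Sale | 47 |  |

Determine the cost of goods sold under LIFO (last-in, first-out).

Sep 7, 161 sold [LIFO — newest first]: 155 @ $9 + 6 @ $8 = $1,443
Sep 13, 276 sold [LIFO — newest first]: 71 @ $11 + 205 @ $8 = $2,421
Sep 16, 226 sold [LIFO — newest first]: 205 @ $15 + 21 @ $8 = $3,243
Sep 18, 47 sold [LIFO — newest first]: 47 @ $8 = $376
Total COGS = $1,443 + $2,421 + $3,243 + $376 = $7,483
Ending inventory: 32 @ $8 = $256

COGS = $7,483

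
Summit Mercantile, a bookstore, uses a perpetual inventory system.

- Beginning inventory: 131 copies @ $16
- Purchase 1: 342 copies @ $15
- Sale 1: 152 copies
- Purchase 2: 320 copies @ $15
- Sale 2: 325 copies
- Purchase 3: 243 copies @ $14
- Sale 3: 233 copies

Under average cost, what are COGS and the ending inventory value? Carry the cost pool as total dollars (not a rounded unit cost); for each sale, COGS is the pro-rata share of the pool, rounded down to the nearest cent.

COGS = $10,654.14; ending inventory = $4,773.86

After Beginning: 131 on hand, pool $2,096.00 (≈ $16.0000 each)
After Purchase 1: 473 on hand, pool $7,226.00 (≈ $15.2770 each)
Sale 1, sell 152: 152/473 × $7,226.00 → $2,322.09
After Purchase 2: 641 on hand, pool $9,703.91 (≈ $15.1387 each)
Sale 2, sell 325: 325/641 × $9,703.91 → $4,920.07
After Purchase 3: 559 on hand, pool $8,185.84 (≈ $14.6437 each)
Sale 3, sell 233: 233/559 × $8,185.84 → $3,411.98
Total COGS = $2,322.09 + $4,920.07 + $3,411.98 = $10,654.14
Ending inventory (cost pool remaining) = $4,773.86
Check: goods available $15,428.00 = COGS $10,654.14 + ending $4,773.86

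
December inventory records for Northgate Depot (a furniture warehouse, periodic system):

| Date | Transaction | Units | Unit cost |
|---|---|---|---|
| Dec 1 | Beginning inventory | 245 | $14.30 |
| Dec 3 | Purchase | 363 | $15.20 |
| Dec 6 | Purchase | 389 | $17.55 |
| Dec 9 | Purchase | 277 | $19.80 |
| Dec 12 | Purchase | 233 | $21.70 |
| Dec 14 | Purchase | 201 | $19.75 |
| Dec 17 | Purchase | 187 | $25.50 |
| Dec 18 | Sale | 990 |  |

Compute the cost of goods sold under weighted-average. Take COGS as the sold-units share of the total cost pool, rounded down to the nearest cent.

Dec 18, sell 990: 990/1895 × $35,127.00 → $18,351.30
Ending inventory (cost pool remaining) = $16,775.70
Check: goods available $35,127.00 = COGS $18,351.30 + ending $16,775.70

COGS = $18,351.30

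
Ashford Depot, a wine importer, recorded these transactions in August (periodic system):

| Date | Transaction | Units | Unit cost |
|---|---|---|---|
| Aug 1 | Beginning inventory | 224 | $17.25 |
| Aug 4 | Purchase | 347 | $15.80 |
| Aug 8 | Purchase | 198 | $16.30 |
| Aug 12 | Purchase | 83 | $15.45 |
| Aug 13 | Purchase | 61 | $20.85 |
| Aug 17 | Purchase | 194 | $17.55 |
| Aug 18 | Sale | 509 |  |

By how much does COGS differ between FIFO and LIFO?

FIFO COGS: 224 @ $17.25 + 285 @ $15.80 = $8,367.00
LIFO COGS: 194 @ $17.55 + 61 @ $20.85 + 83 @ $15.45 + 171 @ $16.30 = $8,746.20
Difference = |$8,367.00 − $8,746.20| = $379.20

$379.20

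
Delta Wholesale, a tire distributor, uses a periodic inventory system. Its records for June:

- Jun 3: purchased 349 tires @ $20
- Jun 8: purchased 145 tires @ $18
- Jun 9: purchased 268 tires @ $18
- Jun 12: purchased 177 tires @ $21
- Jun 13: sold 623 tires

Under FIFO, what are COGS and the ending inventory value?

COGS = $11,912; ending inventory = $6,219

Jun 13, 623 sold [FIFO — oldest first]: 349 @ $20 + 145 @ $18 + 129 @ $18 = $11,912
Ending inventory: 139 @ $18 + 177 @ $21 = $6,219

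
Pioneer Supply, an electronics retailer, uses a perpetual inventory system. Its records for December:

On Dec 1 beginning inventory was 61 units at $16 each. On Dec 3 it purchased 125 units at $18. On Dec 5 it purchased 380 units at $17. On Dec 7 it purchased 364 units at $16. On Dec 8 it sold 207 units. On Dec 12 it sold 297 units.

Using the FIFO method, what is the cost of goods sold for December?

COGS = $8,632

Dec 8, 207 sold [FIFO — oldest first]: 61 @ $16 + 125 @ $18 + 21 @ $17 = $3,583
Dec 12, 297 sold [FIFO — oldest first]: 297 @ $17 = $5,049
Total COGS = $3,583 + $5,049 = $8,632
Ending inventory: 62 @ $17 + 364 @ $16 = $6,878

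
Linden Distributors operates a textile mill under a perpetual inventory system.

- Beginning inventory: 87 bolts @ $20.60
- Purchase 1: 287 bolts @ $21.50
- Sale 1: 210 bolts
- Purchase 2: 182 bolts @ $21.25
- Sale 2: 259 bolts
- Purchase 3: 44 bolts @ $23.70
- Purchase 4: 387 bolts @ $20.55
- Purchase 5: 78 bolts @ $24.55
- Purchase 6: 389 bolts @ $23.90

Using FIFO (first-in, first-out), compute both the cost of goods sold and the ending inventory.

COGS = $9,981.45; ending inventory = $22,056.40

Sale 1 (210) [FIFO — oldest first]: 87 @ $20.60 + 123 @ $21.50 = $4,436.70
Sale 2 (259) [FIFO — oldest first]: 164 @ $21.50 + 95 @ $21.25 = $5,544.75
Total COGS = $4,436.70 + $5,544.75 = $9,981.45
Ending inventory: 87 @ $21.25 + 44 @ $23.70 + 387 @ $20.55 + 78 @ $24.55 + 389 @ $23.90 = $22,056.40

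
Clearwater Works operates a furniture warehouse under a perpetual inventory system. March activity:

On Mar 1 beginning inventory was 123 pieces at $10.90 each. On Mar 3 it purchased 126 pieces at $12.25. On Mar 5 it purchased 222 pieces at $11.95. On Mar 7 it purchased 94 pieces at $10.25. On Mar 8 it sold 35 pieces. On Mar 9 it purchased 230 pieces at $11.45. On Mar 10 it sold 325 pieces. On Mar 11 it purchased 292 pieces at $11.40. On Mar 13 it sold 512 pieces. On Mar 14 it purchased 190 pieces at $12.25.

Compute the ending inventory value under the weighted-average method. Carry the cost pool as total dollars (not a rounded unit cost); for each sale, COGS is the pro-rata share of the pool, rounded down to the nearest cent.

After Mar 1: 123 on hand, pool $1,340.70 (≈ $10.9000 each)
After Mar 3: 249 on hand, pool $2,884.20 (≈ $11.5831 each)
After Mar 5: 471 on hand, pool $5,537.10 (≈ $11.7561 each)
After Mar 7: 565 on hand, pool $6,500.60 (≈ $11.5055 each)
Mar 8, sell 35: 35/565 × $6,500.60 → $402.69
After Mar 9: 760 on hand, pool $8,731.41 (≈ $11.4887 each)
Mar 10, sell 325: 325/760 × $8,731.41 → $3,733.82
After Mar 11: 727 on hand, pool $8,326.39 (≈ $11.4531 each)
Mar 13, sell 512: 512/727 × $8,326.39 → $5,863.97
After Mar 14: 405 on hand, pool $4,789.92 (≈ $11.8270 each)
Total COGS = $402.69 + $3,733.82 + $5,863.97 = $10,000.48
Ending inventory (cost pool remaining) = $4,789.92

Ending inventory = $4,789.92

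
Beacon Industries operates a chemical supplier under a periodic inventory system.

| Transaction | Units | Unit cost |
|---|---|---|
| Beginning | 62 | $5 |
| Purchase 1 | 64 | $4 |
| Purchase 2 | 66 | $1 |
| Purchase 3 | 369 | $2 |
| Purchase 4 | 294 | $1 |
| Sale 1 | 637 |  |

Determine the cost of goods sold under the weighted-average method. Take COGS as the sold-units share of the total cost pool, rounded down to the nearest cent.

Sale 1, sell 637: 637/855 × $1,664.00 → $1,239.72
Ending inventory (cost pool remaining) = $424.28
Check: goods available $1,664.00 = COGS $1,239.72 + ending $424.28

COGS = $1,239.72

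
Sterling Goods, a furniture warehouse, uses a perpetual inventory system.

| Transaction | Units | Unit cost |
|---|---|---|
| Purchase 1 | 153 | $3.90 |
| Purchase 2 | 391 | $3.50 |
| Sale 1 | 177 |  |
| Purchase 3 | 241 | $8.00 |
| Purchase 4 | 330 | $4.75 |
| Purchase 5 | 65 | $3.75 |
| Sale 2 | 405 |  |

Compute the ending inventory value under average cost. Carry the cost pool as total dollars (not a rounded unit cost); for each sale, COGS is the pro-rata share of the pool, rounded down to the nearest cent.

Ending inventory = $3,019.84

After Purchase 1: 153 on hand, pool $596.70 (≈ $3.9000 each)
After Purchase 2: 544 on hand, pool $1,965.20 (≈ $3.6125 each)
Sale 1, sell 177: 177/544 × $1,965.20 → $639.41
After Purchase 3: 608 on hand, pool $3,253.79 (≈ $5.3516 each)
After Purchase 4: 938 on hand, pool $4,821.29 (≈ $5.1400 each)
After Purchase 5: 1003 on hand, pool $5,065.04 (≈ $5.0499 each)
Sale 2, sell 405: 405/1003 × $5,065.04 → $2,045.20
Total COGS = $639.41 + $2,045.20 = $2,684.61
Ending inventory (cost pool remaining) = $3,019.84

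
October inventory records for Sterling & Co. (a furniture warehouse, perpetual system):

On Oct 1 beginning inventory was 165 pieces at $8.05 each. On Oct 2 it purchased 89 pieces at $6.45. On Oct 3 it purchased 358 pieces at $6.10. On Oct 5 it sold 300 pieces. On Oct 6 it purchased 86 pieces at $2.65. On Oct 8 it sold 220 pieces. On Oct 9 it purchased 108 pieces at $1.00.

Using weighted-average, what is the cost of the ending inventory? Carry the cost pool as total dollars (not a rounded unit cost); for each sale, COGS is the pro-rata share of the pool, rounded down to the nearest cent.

Ending inventory = $1,141.57

After Oct 1: 165 on hand, pool $1,328.25 (≈ $8.0500 each)
After Oct 2: 254 on hand, pool $1,902.30 (≈ $7.4894 each)
After Oct 3: 612 on hand, pool $4,086.10 (≈ $6.6766 each)
Oct 5, sell 300: 300/612 × $4,086.10 → $2,002.99
After Oct 6: 398 on hand, pool $2,311.01 (≈ $5.8066 each)
Oct 8, sell 220: 220/398 × $2,311.01 → $1,277.44
After Oct 9: 286 on hand, pool $1,141.57 (≈ $3.9915 each)
Total COGS = $2,002.99 + $1,277.44 = $3,280.43
Ending inventory (cost pool remaining) = $1,141.57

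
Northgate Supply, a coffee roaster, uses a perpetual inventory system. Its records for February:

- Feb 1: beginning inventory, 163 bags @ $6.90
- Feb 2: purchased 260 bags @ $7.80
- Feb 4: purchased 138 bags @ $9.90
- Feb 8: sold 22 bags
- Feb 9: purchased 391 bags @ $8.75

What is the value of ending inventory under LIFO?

Ending inventory = $7,722.35

Feb 8, 22 sold [LIFO — newest first]: 22 @ $9.90 = $217.80
Ending inventory: 163 @ $6.90 + 260 @ $7.80 + 116 @ $9.90 + 391 @ $8.75 = $7,722.35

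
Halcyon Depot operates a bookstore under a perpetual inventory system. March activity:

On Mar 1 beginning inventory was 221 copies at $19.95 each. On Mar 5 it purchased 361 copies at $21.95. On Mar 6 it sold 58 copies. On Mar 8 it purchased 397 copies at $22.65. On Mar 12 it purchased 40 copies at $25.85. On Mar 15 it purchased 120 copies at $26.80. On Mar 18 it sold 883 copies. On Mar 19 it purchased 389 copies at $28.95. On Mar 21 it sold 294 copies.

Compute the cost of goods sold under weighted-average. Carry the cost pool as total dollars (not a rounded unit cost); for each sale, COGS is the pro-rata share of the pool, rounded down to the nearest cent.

After Mar 1: 221 on hand, pool $4,408.95 (≈ $19.9500 each)
After Mar 5: 582 on hand, pool $12,332.90 (≈ $21.1905 each)
Mar 6, sell 58: 58/582 × $12,332.90 → $1,229.05
After Mar 8: 921 on hand, pool $20,095.90 (≈ $21.8197 each)
After Mar 12: 961 on hand, pool $21,129.90 (≈ $21.9874 each)
After Mar 15: 1081 on hand, pool $24,345.90 (≈ $22.5216 each)
Mar 18, sell 883: 883/1081 × $24,345.90 → $19,886.61
After Mar 19: 587 on hand, pool $15,720.84 (≈ $26.7817 each)
Mar 21, sell 294: 294/587 × $15,720.84 → $7,873.81
Total COGS = $1,229.05 + $19,886.61 + $7,873.81 = $28,989.47
Ending inventory (cost pool remaining) = $7,847.03

COGS = $28,989.47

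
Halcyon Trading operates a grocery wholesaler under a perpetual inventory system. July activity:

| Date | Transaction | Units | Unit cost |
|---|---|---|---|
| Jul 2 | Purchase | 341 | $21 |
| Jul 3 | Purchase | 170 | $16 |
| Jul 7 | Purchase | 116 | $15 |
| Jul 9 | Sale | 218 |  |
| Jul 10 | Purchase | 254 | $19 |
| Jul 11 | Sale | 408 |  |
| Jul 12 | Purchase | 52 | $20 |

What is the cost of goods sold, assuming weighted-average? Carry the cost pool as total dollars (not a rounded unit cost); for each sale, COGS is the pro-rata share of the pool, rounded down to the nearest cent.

After Jul 2: 341 on hand, pool $7,161.00 (≈ $21.0000 each)
After Jul 3: 511 on hand, pool $9,881.00 (≈ $19.3366 each)
After Jul 7: 627 on hand, pool $11,621.00 (≈ $18.5343 each)
Jul 9, sell 218: 218/627 × $11,621.00 → $4,040.47
After Jul 10: 663 on hand, pool $12,406.53 (≈ $18.7127 each)
Jul 11, sell 408: 408/663 × $12,406.53 → $7,634.78
After Jul 12: 307 on hand, pool $5,811.75 (≈ $18.9308 each)
Total COGS = $4,040.47 + $7,634.78 = $11,675.25
Ending inventory (cost pool remaining) = $5,811.75
Check: goods available $17,487.00 = COGS $11,675.25 + ending $5,811.75

COGS = $11,675.25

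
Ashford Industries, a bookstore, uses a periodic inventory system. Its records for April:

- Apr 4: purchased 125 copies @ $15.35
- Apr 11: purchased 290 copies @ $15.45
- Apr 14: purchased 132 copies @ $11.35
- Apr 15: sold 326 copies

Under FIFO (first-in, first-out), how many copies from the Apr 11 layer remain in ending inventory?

Apr 15, 326 sold [FIFO — oldest first]: 125 @ $15.35 + 201 @ $15.45 = $5,024.20
Ending inventory: 89 @ $15.45 + 132 @ $11.35 = $2,873.25
Check: goods available $7,897.45 = COGS $5,024.20 + ending $2,873.25

89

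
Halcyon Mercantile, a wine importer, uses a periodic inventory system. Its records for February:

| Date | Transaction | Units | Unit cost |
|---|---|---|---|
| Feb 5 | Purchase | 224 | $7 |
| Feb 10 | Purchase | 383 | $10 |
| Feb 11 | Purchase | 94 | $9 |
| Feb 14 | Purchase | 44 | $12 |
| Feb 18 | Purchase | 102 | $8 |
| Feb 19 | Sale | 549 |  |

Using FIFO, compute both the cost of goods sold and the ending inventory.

Feb 19, 549 sold [FIFO — oldest first]: 224 @ $7 + 325 @ $10 = $4,818
Ending inventory: 58 @ $10 + 94 @ $9 + 44 @ $12 + 102 @ $8 = $2,770

COGS = $4,818; ending inventory = $2,770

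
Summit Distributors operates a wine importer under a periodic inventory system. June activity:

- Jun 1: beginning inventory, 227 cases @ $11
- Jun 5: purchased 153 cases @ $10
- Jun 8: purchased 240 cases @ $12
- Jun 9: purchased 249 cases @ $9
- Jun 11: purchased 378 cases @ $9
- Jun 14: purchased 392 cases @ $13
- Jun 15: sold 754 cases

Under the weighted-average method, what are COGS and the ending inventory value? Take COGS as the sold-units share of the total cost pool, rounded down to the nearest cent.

Jun 15, sell 754: 754/1639 × $17,646.00 → $8,117.80
Ending inventory (cost pool remaining) = $9,528.20

COGS = $8,117.80; ending inventory = $9,528.20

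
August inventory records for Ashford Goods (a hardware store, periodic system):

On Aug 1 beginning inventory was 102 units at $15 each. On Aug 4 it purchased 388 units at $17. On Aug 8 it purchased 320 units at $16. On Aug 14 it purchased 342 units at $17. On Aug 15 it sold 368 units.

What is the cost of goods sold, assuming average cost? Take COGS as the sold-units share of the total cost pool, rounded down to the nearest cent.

COGS = $6,088.61

Aug 15, sell 368: 368/1152 × $19,060.00 → $6,088.61
Ending inventory (cost pool remaining) = $12,971.39
Check: goods available $19,060.00 = COGS $6,088.61 + ending $12,971.39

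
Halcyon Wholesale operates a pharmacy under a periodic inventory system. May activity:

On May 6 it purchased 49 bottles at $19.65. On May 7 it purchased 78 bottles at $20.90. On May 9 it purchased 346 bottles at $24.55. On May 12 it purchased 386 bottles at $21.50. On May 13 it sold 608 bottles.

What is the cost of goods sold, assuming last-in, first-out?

COGS = $13,749.10

May 13, 608 sold [LIFO — newest first]: 386 @ $21.50 + 222 @ $24.55 = $13,749.10
Ending inventory: 49 @ $19.65 + 78 @ $20.90 + 124 @ $24.55 = $5,637.25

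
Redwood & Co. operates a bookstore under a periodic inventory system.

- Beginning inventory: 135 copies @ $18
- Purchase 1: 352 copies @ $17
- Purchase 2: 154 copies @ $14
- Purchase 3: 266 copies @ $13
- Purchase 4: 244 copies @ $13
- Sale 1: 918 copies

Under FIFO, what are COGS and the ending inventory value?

Sale 1 (918) [FIFO — oldest first]: 135 @ $18 + 352 @ $17 + 154 @ $14 + 266 @ $13 + 11 @ $13 = $14,171
Ending inventory: 233 @ $13 = $3,029

COGS = $14,171; ending inventory = $3,029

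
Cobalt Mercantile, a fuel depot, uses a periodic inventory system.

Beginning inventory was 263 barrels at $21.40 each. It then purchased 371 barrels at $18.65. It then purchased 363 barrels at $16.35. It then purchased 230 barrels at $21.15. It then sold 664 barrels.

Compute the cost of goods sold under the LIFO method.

Sale 1 (664) [LIFO — newest first]: 230 @ $21.15 + 363 @ $16.35 + 71 @ $18.65 = $12,123.70
Ending inventory: 263 @ $21.40 + 300 @ $18.65 = $11,223.20
Check: goods available $23,346.90 = COGS $12,123.70 + ending $11,223.20

COGS = $12,123.70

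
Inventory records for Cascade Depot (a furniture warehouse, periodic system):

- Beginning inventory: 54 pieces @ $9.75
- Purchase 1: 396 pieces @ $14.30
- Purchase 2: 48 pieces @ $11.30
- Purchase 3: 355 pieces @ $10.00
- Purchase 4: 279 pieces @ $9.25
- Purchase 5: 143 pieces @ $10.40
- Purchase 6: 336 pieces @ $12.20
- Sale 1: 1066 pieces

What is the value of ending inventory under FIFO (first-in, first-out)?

Ending inventory = $6,196.90

Sale 1 (1066) [FIFO — oldest first]: 54 @ $9.75 + 396 @ $14.30 + 48 @ $11.30 + 355 @ $10.00 + 213 @ $9.25 = $12,251.95
Ending inventory: 66 @ $9.25 + 143 @ $10.40 + 336 @ $12.20 = $6,196.90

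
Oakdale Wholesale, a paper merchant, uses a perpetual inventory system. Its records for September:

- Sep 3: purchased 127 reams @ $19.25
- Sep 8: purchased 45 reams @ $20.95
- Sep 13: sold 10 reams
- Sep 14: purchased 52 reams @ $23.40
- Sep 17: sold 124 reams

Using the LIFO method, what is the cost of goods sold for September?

Sep 13, 10 sold [LIFO — newest first]: 10 @ $20.95 = $209.50
Sep 17, 124 sold [LIFO — newest first]: 52 @ $23.40 + 35 @ $20.95 + 37 @ $19.25 = $2,662.30
Total COGS = $209.50 + $2,662.30 = $2,871.80
Ending inventory: 90 @ $19.25 = $1,732.50

COGS = $2,871.80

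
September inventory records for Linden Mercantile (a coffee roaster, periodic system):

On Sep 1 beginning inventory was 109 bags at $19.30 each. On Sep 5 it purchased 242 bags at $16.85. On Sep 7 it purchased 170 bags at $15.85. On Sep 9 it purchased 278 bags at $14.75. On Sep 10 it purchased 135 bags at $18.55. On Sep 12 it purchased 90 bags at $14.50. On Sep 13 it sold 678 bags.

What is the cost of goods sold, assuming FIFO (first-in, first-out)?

Sep 13, 678 sold [FIFO — oldest first]: 109 @ $19.30 + 242 @ $16.85 + 170 @ $15.85 + 157 @ $14.75 = $11,191.65
Ending inventory: 121 @ $14.75 + 135 @ $18.55 + 90 @ $14.50 = $5,594.00

COGS = $11,191.65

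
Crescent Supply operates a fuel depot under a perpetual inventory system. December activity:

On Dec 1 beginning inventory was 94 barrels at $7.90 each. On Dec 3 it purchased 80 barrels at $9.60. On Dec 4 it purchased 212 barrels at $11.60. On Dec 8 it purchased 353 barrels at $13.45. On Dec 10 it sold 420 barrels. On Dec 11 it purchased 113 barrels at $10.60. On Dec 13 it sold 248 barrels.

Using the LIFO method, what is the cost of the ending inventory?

Dec 10, 420 sold [LIFO — newest first]: 353 @ $13.45 + 67 @ $11.60 = $5,525.05
Dec 13, 248 sold [LIFO — newest first]: 113 @ $10.60 + 135 @ $11.60 = $2,763.80
Total COGS = $5,525.05 + $2,763.80 = $8,288.85
Ending inventory: 94 @ $7.90 + 80 @ $9.60 + 10 @ $11.60 = $1,626.60

Ending inventory = $1,626.60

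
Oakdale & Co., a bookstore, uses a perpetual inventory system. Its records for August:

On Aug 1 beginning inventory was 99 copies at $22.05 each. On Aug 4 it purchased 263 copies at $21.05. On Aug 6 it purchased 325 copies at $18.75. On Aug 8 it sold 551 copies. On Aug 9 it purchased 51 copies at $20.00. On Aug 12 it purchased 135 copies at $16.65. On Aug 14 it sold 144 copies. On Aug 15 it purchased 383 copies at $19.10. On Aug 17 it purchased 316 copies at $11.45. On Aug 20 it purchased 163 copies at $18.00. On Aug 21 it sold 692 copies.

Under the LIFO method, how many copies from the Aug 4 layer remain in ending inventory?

37

Aug 8, 551 sold [LIFO — newest first]: 325 @ $18.75 + 226 @ $21.05 = $10,851.05
Aug 14, 144 sold [LIFO — newest first]: 135 @ $16.65 + 9 @ $20.00 = $2,427.75
Aug 21, 692 sold [LIFO — newest first]: 163 @ $18.00 + 316 @ $11.45 + 213 @ $19.10 = $10,620.50
Total COGS = $10,851.05 + $2,427.75 + $10,620.50 = $23,899.30
Ending inventory: 99 @ $22.05 + 37 @ $21.05 + 42 @ $20.00 + 170 @ $19.10 = $7,048.80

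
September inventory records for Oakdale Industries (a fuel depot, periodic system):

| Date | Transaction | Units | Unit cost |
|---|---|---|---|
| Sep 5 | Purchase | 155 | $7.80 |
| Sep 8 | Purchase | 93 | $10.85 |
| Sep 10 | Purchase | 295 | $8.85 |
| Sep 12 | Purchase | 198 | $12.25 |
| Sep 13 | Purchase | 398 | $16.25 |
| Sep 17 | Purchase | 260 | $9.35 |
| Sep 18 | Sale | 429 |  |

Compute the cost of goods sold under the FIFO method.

Sep 18, 429 sold [FIFO — oldest first]: 155 @ $7.80 + 93 @ $10.85 + 181 @ $8.85 = $3,819.90
Ending inventory: 114 @ $8.85 + 198 @ $12.25 + 398 @ $16.25 + 260 @ $9.35 = $12,332.90
Check: goods available $16,152.80 = COGS $3,819.90 + ending $12,332.90

COGS = $3,819.90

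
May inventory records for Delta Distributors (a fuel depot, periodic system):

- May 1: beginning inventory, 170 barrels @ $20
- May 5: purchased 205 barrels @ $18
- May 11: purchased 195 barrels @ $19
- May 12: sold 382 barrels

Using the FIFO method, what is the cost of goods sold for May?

May 12, 382 sold [FIFO — oldest first]: 170 @ $20 + 205 @ $18 + 7 @ $19 = $7,223
Ending inventory: 188 @ $19 = $3,572

COGS = $7,223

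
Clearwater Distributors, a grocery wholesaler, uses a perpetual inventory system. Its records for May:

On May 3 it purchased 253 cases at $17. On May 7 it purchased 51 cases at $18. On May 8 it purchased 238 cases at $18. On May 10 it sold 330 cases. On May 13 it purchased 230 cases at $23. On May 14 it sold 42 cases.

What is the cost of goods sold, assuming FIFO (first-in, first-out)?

COGS = $6,443

May 10, 330 sold [FIFO — oldest first]: 253 @ $17 + 51 @ $18 + 26 @ $18 = $5,687
May 14, 42 sold [FIFO — oldest first]: 42 @ $18 = $756
Total COGS = $5,687 + $756 = $6,443
Ending inventory: 170 @ $18 + 230 @ $23 = $8,350
Check: goods available $14,793 = COGS $6,443 + ending $8,350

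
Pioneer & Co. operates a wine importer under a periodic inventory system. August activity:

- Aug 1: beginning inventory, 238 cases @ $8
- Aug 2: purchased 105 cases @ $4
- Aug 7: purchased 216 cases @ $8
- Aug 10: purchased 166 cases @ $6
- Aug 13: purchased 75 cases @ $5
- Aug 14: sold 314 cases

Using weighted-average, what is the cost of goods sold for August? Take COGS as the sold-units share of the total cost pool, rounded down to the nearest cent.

COGS = $2,128.52

Aug 14, sell 314: 314/800 × $5,423.00 → $2,128.52
Ending inventory (cost pool remaining) = $3,294.48
Check: goods available $5,423.00 = COGS $2,128.52 + ending $3,294.48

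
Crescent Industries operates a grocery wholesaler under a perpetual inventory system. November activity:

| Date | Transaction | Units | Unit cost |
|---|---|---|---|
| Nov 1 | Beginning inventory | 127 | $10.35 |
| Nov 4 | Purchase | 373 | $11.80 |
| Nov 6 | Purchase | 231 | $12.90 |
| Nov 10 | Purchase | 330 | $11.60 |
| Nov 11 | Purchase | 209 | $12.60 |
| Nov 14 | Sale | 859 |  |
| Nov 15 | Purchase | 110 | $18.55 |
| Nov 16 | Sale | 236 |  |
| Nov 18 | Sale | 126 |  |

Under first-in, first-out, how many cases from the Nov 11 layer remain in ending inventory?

Nov 14, 859 sold [FIFO — oldest first]: 127 @ $10.35 + 373 @ $11.80 + 231 @ $12.90 + 128 @ $11.60 = $10,180.55
Nov 16, 236 sold [FIFO — oldest first]: 202 @ $11.60 + 34 @ $12.60 = $2,771.60
Nov 18, 126 sold [FIFO — oldest first]: 126 @ $12.60 = $1,587.60
Total COGS = $10,180.55 + $2,771.60 + $1,587.60 = $14,539.75
Ending inventory: 49 @ $12.60 + 110 @ $18.55 = $2,657.90
Check: goods available $17,197.65 = COGS $14,539.75 + ending $2,657.90

49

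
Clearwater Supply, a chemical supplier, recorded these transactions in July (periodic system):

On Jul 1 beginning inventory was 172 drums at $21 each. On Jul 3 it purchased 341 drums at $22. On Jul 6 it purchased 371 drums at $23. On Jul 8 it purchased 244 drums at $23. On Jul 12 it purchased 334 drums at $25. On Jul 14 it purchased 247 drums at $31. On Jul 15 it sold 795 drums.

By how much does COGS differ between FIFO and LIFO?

FIFO COGS: 172 @ $21 + 341 @ $22 + 282 @ $23 = $17,600
LIFO COGS: 247 @ $31 + 334 @ $25 + 214 @ $23 = $20,929
Difference = |$17,600 − $20,929| = $3,329

$3,329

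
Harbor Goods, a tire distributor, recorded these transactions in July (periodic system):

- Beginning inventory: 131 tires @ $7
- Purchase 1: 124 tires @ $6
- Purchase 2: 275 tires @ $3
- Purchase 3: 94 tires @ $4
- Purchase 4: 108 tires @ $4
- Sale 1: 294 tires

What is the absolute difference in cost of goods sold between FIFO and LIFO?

FIFO COGS: 131 @ $7 + 124 @ $6 + 39 @ $3 = $1,778
LIFO COGS: 108 @ $4 + 94 @ $4 + 92 @ $3 = $1,084
Difference = |$1,778 − $1,084| = $694

$694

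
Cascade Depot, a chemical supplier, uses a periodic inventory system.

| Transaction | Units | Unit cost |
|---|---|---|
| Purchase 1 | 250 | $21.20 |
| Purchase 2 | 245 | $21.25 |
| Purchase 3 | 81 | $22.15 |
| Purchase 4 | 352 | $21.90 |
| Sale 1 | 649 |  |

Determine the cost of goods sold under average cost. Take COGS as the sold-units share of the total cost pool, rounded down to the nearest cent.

Sale 1, sell 649: 649/928 × $20,009.20 → $13,993.50
Ending inventory (cost pool remaining) = $6,015.70

COGS = $13,993.50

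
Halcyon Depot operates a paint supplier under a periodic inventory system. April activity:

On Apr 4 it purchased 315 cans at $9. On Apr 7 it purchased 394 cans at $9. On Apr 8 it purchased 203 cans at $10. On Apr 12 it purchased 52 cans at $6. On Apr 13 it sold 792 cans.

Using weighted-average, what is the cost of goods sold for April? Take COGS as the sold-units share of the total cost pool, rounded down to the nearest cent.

Apr 13, sell 792: 792/964 × $8,723.00 → $7,166.61
Ending inventory (cost pool remaining) = $1,556.39
Check: goods available $8,723.00 = COGS $7,166.61 + ending $1,556.39

COGS = $7,166.61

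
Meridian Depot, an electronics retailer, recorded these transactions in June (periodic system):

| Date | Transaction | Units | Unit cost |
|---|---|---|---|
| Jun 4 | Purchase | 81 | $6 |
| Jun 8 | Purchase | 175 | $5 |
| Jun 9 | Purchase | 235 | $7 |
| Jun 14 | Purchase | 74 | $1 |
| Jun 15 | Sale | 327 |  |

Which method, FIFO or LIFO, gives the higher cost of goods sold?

FIFO COGS: 81 @ $6 + 175 @ $5 + 71 @ $7 = $1,858
LIFO COGS: 74 @ $1 + 235 @ $7 + 18 @ $5 = $1,809

FIFO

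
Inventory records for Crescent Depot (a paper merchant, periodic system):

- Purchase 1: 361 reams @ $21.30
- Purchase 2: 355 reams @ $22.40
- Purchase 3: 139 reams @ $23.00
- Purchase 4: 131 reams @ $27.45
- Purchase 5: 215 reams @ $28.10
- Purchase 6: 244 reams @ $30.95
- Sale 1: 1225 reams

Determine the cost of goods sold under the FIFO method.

COGS = $29,218.55

Sale 1 (1225) [FIFO — oldest first]: 361 @ $21.30 + 355 @ $22.40 + 139 @ $23.00 + 131 @ $27.45 + 215 @ $28.10 + 24 @ $30.95 = $29,218.55
Ending inventory: 220 @ $30.95 = $6,809.00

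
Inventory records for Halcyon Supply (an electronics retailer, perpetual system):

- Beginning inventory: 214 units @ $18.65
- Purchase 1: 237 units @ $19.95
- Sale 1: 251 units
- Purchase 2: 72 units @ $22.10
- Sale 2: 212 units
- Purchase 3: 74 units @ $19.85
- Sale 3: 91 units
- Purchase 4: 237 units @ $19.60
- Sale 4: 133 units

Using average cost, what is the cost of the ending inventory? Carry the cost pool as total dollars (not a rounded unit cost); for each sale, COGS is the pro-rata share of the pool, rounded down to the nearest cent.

After Beginning: 214 on hand, pool $3,991.10 (≈ $18.6500 each)
After Purchase 1: 451 on hand, pool $8,719.25 (≈ $19.3331 each)
Sale 1, sell 251: 251/451 × $8,719.25 → $4,852.62
After Purchase 2: 272 on hand, pool $5,457.83 (≈ $20.0656 each)
Sale 2, sell 212: 212/272 × $5,457.83 → $4,253.89
After Purchase 3: 134 on hand, pool $2,672.84 (≈ $19.9466 each)
Sale 3, sell 91: 91/134 × $2,672.84 → $1,815.13
After Purchase 4: 280 on hand, pool $5,502.91 (≈ $19.6532 each)
Sale 4, sell 133: 133/280 × $5,502.91 → $2,613.88
Total COGS = $4,852.62 + $4,253.89 + $1,815.13 + $2,613.88 = $13,535.52
Ending inventory (cost pool remaining) = $2,889.03
Check: goods available $16,424.55 = COGS $13,535.52 + ending $2,889.03

Ending inventory = $2,889.03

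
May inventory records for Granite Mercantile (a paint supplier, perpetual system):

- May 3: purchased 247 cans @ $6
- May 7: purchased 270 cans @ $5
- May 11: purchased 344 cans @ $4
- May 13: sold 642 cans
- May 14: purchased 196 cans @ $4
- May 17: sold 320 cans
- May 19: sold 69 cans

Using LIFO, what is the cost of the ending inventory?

Ending inventory = $156

May 13, 642 sold [LIFO — newest first]: 344 @ $4 + 270 @ $5 + 28 @ $6 = $2,894
May 17, 320 sold [LIFO — newest first]: 196 @ $4 + 124 @ $6 = $1,528
May 19, 69 sold [LIFO — newest first]: 69 @ $6 = $414
Total COGS = $2,894 + $1,528 + $414 = $4,836
Ending inventory: 26 @ $6 = $156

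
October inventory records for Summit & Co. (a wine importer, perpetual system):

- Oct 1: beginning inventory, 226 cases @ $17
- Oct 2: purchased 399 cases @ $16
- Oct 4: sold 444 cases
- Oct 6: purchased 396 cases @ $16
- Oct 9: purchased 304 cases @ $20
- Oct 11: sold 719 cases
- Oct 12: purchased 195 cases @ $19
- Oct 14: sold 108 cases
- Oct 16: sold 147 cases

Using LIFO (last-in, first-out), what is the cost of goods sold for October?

COGS = $24,613

Oct 4, 444 sold [LIFO — newest first]: 399 @ $16 + 45 @ $17 = $7,149
Oct 11, 719 sold [LIFO — newest first]: 304 @ $20 + 396 @ $16 + 19 @ $17 = $12,739
Oct 14, 108 sold [LIFO — newest first]: 108 @ $19 = $2,052
Oct 16, 147 sold [LIFO — newest first]: 87 @ $19 + 60 @ $17 = $2,673
Total COGS = $7,149 + $12,739 + $2,052 + $2,673 = $24,613
Ending inventory: 102 @ $17 = $1,734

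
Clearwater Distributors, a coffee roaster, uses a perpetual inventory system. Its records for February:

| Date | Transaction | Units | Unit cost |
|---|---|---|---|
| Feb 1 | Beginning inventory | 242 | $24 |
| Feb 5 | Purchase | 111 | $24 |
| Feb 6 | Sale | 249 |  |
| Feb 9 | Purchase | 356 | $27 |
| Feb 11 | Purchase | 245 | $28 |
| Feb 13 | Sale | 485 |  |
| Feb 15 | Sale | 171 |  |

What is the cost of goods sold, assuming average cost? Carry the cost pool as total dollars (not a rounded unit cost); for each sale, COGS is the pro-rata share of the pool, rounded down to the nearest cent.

After Feb 1: 242 on hand, pool $5,808.00 (≈ $24.0000 each)
After Feb 5: 353 on hand, pool $8,472.00 (≈ $24.0000 each)
Feb 6, sell 249: 249/353 × $8,472.00 → $5,976.00
After Feb 9: 460 on hand, pool $12,108.00 (≈ $26.3217 each)
After Feb 11: 705 on hand, pool $18,968.00 (≈ $26.9050 each)
Feb 13, sell 485: 485/705 × $18,968.00 → $13,048.90
Feb 15, sell 171: 171/220 × $5,919.10 → $4,600.75
Total COGS = $5,976.00 + $13,048.90 + $4,600.75 = $23,625.65
Ending inventory (cost pool remaining) = $1,318.35

COGS = $23,625.65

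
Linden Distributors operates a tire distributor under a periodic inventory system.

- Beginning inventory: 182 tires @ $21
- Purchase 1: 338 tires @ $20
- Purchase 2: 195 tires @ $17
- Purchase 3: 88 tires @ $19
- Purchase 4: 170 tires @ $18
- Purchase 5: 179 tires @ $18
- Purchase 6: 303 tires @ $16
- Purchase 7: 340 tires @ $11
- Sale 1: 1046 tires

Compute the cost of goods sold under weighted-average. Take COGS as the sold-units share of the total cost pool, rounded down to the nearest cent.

Sale 1, sell 1046: 1046/1795 × $30,439.00 → $17,737.71
Ending inventory (cost pool remaining) = $12,701.29
Check: goods available $30,439.00 = COGS $17,737.71 + ending $12,701.29

COGS = $17,737.71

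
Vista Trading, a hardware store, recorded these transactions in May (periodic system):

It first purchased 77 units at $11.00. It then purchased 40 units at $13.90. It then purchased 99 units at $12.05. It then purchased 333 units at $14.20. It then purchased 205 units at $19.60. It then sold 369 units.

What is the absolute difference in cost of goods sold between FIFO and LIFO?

FIFO COGS: 77 @ $11.00 + 40 @ $13.90 + 99 @ $12.05 + 153 @ $14.20 = $4,768.55
LIFO COGS: 205 @ $19.60 + 164 @ $14.20 = $6,346.80
Difference = |$4,768.55 − $6,346.80| = $1,578.25

$1,578.25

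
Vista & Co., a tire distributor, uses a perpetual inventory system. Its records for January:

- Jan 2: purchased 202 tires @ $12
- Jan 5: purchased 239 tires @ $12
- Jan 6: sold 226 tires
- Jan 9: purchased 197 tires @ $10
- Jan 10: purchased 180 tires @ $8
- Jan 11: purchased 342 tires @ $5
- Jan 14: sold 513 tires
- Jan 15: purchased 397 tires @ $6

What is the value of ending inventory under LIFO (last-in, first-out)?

Jan 6, 226 sold [LIFO — newest first]: 226 @ $12 = $2,712
Jan 14, 513 sold [LIFO — newest first]: 342 @ $5 + 171 @ $8 = $3,078
Total COGS = $2,712 + $3,078 = $5,790
Ending inventory: 202 @ $12 + 13 @ $12 + 197 @ $10 + 9 @ $8 + 397 @ $6 = $7,004
Check: goods available $12,794 = COGS $5,790 + ending $7,004

Ending inventory = $7,004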